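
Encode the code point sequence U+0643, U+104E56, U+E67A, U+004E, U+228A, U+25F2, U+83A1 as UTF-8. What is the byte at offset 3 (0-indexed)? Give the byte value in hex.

0x84

U+0643 → 2-byte form D9 83 at offsets 0–1.
U+104E56 → 4-byte form F4 84 B9 96 at offsets 2–5.
Offset 3 falls in char 2's range; it's byte 2 of F4 84 B9 96 = 0x84.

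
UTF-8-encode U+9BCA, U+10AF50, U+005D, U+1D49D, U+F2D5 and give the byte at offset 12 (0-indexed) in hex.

0xEF

U+9BCA → 3-byte form E9 AF 8A at offsets 0–2.
U+10AF50 → 4-byte form F4 8A BD 90 at offsets 3–6.
U+005D → 1-byte form 5D at offsets 7–7.
U+1D49D → 4-byte form F0 9D 92 9D at offsets 8–11.
U+F2D5 → 3-byte form EF 8B 95 at offsets 12–14.
Offset 12 falls in char 5's range; it's byte 1 of EF 8B 95 = 0xEF.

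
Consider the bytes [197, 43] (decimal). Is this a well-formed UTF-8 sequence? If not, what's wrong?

Leading byte 0xC5 = 11000101 → 2-byte form.
Byte 2 is 0x2B = 00101011, which is not 10xxxxxx — expected a continuation byte.

invalid (non-continuation byte where continuation expected)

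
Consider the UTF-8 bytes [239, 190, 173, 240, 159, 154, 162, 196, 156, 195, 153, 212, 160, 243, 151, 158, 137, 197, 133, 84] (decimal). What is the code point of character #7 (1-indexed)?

Offset 0: leading byte 0xEF = 11101111 → 3-byte char #1 = EF BE AD.
Offset 3: leading byte 0xF0 = 11110000 → 4-byte char #2 = F0 9F 9A A2.
Offset 7: leading byte 0xC4 = 11000100 → 2-byte char #3 = C4 9C.
Offset 9: leading byte 0xC3 = 11000011 → 2-byte char #4 = C3 99.
Offset 11: leading byte 0xD4 = 11010100 → 2-byte char #5 = D4 A0.
Offset 13: leading byte 0xF3 = 11110011 → 4-byte char #6 = F3 97 9E 89.
Offset 17: leading byte 0xC5 = 11000101 → 2-byte char #7 = C5 85.
Leading byte 0xC5 = 11000101 matches 110xxxxx → 2-byte sequence.
Byte 1: 0xC5 = 11000101, payload 00101 (5 bits).
Byte 2: 0x85 = 10000101 (10xxxxxx ✓), payload 000101.
Concatenate: 00101000101 = 0x145 (11 bits → U+0145).

U+0145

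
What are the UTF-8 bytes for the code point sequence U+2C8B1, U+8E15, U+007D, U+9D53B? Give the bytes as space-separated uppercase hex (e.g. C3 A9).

F0 AC A2 B1 E8 B8 95 7D F2 9D 94 BB

U+2C8B1: 4-byte form → F0 AC A2 B1.
U+8E15: 3-byte form → E8 B8 95.
U+007D: 1-byte form → 7D.
U+9D53B: 4-byte form → F2 9D 94 BB.
Concatenated (12 bytes): F0 AC A2 B1 E8 B8 95 7D F2 9D 94 BB.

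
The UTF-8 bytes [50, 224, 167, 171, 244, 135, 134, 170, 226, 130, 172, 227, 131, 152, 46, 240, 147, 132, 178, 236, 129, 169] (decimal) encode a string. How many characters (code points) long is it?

8

Byte at offset 0: 0x32 = 00110010 → 1-byte char (#1). Advance 1.
Byte at offset 1: 0xE0 = 11100000 → 3-byte char (#2). Advance 3.
Byte at offset 4: 0xF4 = 11110100 → 4-byte char (#3). Advance 4.
Byte at offset 8: 0xE2 = 11100010 → 3-byte char (#4). Advance 3.
Byte at offset 11: 0xE3 = 11100011 → 3-byte char (#5). Advance 3.
Byte at offset 14: 0x2E = 00101110 → 1-byte char (#6). Advance 1.
Byte at offset 15: 0xF0 = 11110000 → 4-byte char (#7). Advance 4.
Byte at offset 19: 0xEC = 11101100 → 3-byte char (#8). Advance 3.
Reached end at offset 22 after 8 code points.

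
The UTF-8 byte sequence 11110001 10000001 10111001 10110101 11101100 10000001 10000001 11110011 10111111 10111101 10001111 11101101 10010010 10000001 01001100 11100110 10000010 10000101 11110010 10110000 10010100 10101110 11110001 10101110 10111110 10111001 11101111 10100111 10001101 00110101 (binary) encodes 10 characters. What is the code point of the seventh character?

U+B052E

Offset 0: leading byte 0xF1 = 11110001 → 4-byte char #1 = F1 81 B9 B5.
Offset 4: leading byte 0xEC = 11101100 → 3-byte char #2 = EC 81 81.
Offset 7: leading byte 0xF3 = 11110011 → 4-byte char #3 = F3 BF BD 8F.
Offset 11: leading byte 0xED = 11101101 → 3-byte char #4 = ED 92 81.
Offset 14: leading byte 0x4C = 01001100 → 1-byte char #5 = 4C.
Offset 15: leading byte 0xE6 = 11100110 → 3-byte char #6 = E6 82 85.
Offset 18: leading byte 0xF2 = 11110010 → 4-byte char #7 = F2 B0 94 AE.
Leading byte 0xF2 = 11110010 matches 11110xxx → 4-byte sequence.
Byte 1: 0xF2 = 11110010, payload 010 (3 bits).
Byte 2: 0xB0 = 10110000 (10xxxxxx ✓), payload 110000.
Byte 3: 0x94 = 10010100 (10xxxxxx ✓), payload 010100.
Byte 4: 0xAE = 10101110 (10xxxxxx ✓), payload 101110.
Concatenate: 010110000010100101110 = 0xB052E (21 bits → U+B052E).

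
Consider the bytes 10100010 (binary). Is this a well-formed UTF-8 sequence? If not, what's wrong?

Byte 0xA2 = 10100010 has the form 10xxxxxx — a continuation byte — but there is no preceding leading byte.

invalid (continuation byte with no leading byte)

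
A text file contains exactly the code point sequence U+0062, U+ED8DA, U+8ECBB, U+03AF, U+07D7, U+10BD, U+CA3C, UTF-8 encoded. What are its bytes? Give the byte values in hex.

62 F3 AD A3 9A F2 8E B2 BB CE AF DF 97 E1 82 BD EC A8 BC

U+0062: 1-byte form → 62.
U+ED8DA: 4-byte form → F3 AD A3 9A.
U+8ECBB: 4-byte form → F2 8E B2 BB.
U+03AF: 2-byte form → CE AF.
U+07D7: 2-byte form → DF 97.
U+10BD: 3-byte form → E1 82 BD.
U+CA3C: 3-byte form → EC A8 BC.
Concatenated (19 bytes): 62 F3 AD A3 9A F2 8E B2 BB CE AF DF 97 E1 82 BD EC A8 BC.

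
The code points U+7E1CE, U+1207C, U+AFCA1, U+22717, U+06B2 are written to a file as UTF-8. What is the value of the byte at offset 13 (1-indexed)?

1-indexed offset 13 is 0-indexed offset 12.
U+7E1CE → 4-byte form F1 BE 87 8E at offsets 0–3.
U+1207C → 4-byte form F0 92 81 BC at offsets 4–7.
U+AFCA1 → 4-byte form F2 AF B2 A1 at offsets 8–11.
U+22717 → 4-byte form F0 A2 9C 97 at offsets 12–15.
Offset 12 falls in char 4's range; it's byte 1 of F0 A2 9C 97 = 0xF0.

0xF0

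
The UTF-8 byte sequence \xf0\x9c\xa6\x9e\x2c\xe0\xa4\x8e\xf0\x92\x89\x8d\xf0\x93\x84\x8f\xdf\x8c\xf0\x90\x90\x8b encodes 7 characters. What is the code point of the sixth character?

Offset 0: leading byte 0xF0 = 11110000 → 4-byte char #1 = F0 9C A6 9E.
Offset 4: leading byte 0x2C = 00101100 → 1-byte char #2 = 2C.
Offset 5: leading byte 0xE0 = 11100000 → 3-byte char #3 = E0 A4 8E.
Offset 8: leading byte 0xF0 = 11110000 → 4-byte char #4 = F0 92 89 8D.
Offset 12: leading byte 0xF0 = 11110000 → 4-byte char #5 = F0 93 84 8F.
Offset 16: leading byte 0xDF = 11011111 → 2-byte char #6 = DF 8C.
Leading byte 0xDF = 11011111 matches 110xxxxx → 2-byte sequence.
Byte 1: 0xDF = 11011111, payload 11111 (5 bits).
Byte 2: 0x8C = 10001100 (10xxxxxx ✓), payload 001100.
Concatenate: 11111001100 = 0x7CC (11 bits → U+07CC).

U+07CC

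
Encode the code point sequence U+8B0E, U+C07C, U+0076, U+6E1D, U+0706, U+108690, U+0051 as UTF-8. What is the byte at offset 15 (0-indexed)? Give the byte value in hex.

0x90

U+8B0E → 3-byte form E8 AC 8E at offsets 0–2.
U+C07C → 3-byte form EC 81 BC at offsets 3–5.
U+0076 → 1-byte form 76 at offsets 6–6.
U+6E1D → 3-byte form E6 B8 9D at offsets 7–9.
U+0706 → 2-byte form DC 86 at offsets 10–11.
U+108690 → 4-byte form F4 88 9A 90 at offsets 12–15.
Offset 15 falls in char 6's range; it's byte 4 of F4 88 9A 90 = 0x90.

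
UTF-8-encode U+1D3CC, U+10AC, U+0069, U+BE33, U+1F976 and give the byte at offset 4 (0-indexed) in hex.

0xE1

U+1D3CC → 4-byte form F0 9D 8F 8C at offsets 0–3.
U+10AC → 3-byte form E1 82 AC at offsets 4–6.
Offset 4 falls in char 2's range; it's byte 1 of E1 82 AC = 0xE1.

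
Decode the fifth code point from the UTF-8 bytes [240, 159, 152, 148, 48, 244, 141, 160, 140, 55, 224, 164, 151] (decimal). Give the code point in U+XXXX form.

U+0917

Offset 0: leading byte 0xF0 = 11110000 → 4-byte char #1 = F0 9F 98 94.
Offset 4: leading byte 0x30 = 00110000 → 1-byte char #2 = 30.
Offset 5: leading byte 0xF4 = 11110100 → 4-byte char #3 = F4 8D A0 8C.
Offset 9: leading byte 0x37 = 00110111 → 1-byte char #4 = 37.
Offset 10: leading byte 0xE0 = 11100000 → 3-byte char #5 = E0 A4 97.
Leading byte 0xE0 = 11100000 matches 1110xxxx → 3-byte sequence.
Byte 1: 0xE0 = 11100000, payload 0000 (4 bits).
Byte 2: 0xA4 = 10100100 (10xxxxxx ✓), payload 100100.
Byte 3: 0x97 = 10010111 (10xxxxxx ✓), payload 010111.
Concatenate: 0000100100010111 = 0x917 (16 bits → U+0917).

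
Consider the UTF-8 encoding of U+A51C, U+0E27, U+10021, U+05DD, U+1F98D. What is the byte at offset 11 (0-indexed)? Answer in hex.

U+A51C → 3-byte form EA 94 9C at offsets 0–2.
U+0E27 → 3-byte form E0 B8 A7 at offsets 3–5.
U+10021 → 4-byte form F0 90 80 A1 at offsets 6–9.
U+05DD → 2-byte form D7 9D at offsets 10–11.
Offset 11 falls in char 4's range; it's byte 2 of D7 9D = 0x9D.

0x9D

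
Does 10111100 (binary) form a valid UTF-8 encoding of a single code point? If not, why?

invalid (continuation byte with no leading byte)

Byte 0xBC = 10111100 has the form 10xxxxxx — a continuation byte — but there is no preceding leading byte.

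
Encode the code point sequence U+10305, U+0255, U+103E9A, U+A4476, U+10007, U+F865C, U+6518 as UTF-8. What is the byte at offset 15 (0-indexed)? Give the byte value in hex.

U+10305 → 4-byte form F0 90 8C 85 at offsets 0–3.
U+0255 → 2-byte form C9 95 at offsets 4–5.
U+103E9A → 4-byte form F4 83 BA 9A at offsets 6–9.
U+A4476 → 4-byte form F2 A4 91 B6 at offsets 10–13.
U+10007 → 4-byte form F0 90 80 87 at offsets 14–17.
Offset 15 falls in char 5's range; it's byte 2 of F0 90 80 87 = 0x90.

0x90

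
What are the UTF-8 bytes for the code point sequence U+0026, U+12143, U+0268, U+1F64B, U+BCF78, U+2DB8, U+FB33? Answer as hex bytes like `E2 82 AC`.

U+0026: 1-byte form → 26.
U+12143: 4-byte form → F0 92 85 83.
U+0268: 2-byte form → C9 A8.
U+1F64B: 4-byte form → F0 9F 99 8B.
U+BCF78: 4-byte form → F2 BC BD B8.
U+2DB8: 3-byte form → E2 B6 B8.
U+FB33: 3-byte form → EF AC B3.
Concatenated (21 bytes): 26 F0 92 85 83 C9 A8 F0 9F 99 8B F2 BC BD B8 E2 B6 B8 EF AC B3.

26 F0 92 85 83 C9 A8 F0 9F 99 8B F2 BC BD B8 E2 B6 B8 EF AC B3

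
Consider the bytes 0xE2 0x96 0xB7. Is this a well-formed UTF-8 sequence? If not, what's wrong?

valid

Leading byte 0xE2 = 11100010 → 3-byte form.
Continuation bytes 0x96=10010110, 0xB7=10110111 all match 10xxxxxx.
Decoded value 0x25B7 is ≥ 0x800 (shortest form) and not a surrogate.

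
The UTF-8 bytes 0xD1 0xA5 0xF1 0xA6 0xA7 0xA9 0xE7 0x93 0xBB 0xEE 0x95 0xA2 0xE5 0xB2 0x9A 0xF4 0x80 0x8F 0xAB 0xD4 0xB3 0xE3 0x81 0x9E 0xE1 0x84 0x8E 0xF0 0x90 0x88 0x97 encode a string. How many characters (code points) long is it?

Byte at offset 0: 0xD1 = 11010001 → 2-byte char (#1). Advance 2.
Byte at offset 2: 0xF1 = 11110001 → 4-byte char (#2). Advance 4.
Byte at offset 6: 0xE7 = 11100111 → 3-byte char (#3). Advance 3.
Byte at offset 9: 0xEE = 11101110 → 3-byte char (#4). Advance 3.
Byte at offset 12: 0xE5 = 11100101 → 3-byte char (#5). Advance 3.
Byte at offset 15: 0xF4 = 11110100 → 4-byte char (#6). Advance 4.
Byte at offset 19: 0xD4 = 11010100 → 2-byte char (#7). Advance 2.
Byte at offset 21: 0xE3 = 11100011 → 3-byte char (#8). Advance 3.
Byte at offset 24: 0xE1 = 11100001 → 3-byte char (#9). Advance 3.
Byte at offset 27: 0xF0 = 11110000 → 4-byte char (#10). Advance 4.
Reached end at offset 31 after 10 code points.

10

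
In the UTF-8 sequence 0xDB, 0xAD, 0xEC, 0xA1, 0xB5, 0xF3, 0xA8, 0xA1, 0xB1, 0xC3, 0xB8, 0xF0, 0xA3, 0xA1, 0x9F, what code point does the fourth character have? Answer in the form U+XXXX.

Offset 0: leading byte 0xDB = 11011011 → 2-byte char #1 = DB AD.
Offset 2: leading byte 0xEC = 11101100 → 3-byte char #2 = EC A1 B5.
Offset 5: leading byte 0xF3 = 11110011 → 4-byte char #3 = F3 A8 A1 B1.
Offset 9: leading byte 0xC3 = 11000011 → 2-byte char #4 = C3 B8.
Leading byte 0xC3 = 11000011 matches 110xxxxx → 2-byte sequence.
Byte 1: 0xC3 = 11000011, payload 00011 (5 bits).
Byte 2: 0xB8 = 10111000 (10xxxxxx ✓), payload 111000.
Concatenate: 00011111000 = 0xF8 (11 bits → U+00F8).

U+00F8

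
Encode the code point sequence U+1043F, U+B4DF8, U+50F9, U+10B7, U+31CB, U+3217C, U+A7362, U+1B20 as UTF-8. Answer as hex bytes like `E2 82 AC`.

F0 90 90 BF F2 B4 B7 B8 E5 83 B9 E1 82 B7 E3 87 8B F0 B2 85 BC F2 A7 8D A2 E1 AC A0

U+1043F: 4-byte form → F0 90 90 BF.
U+B4DF8: 4-byte form → F2 B4 B7 B8.
U+50F9: 3-byte form → E5 83 B9.
U+10B7: 3-byte form → E1 82 B7.
U+31CB: 3-byte form → E3 87 8B.
U+3217C: 4-byte form → F0 B2 85 BC.
U+A7362: 4-byte form → F2 A7 8D A2.
U+1B20: 3-byte form → E1 AC A0.
Concatenated (28 bytes): F0 90 90 BF F2 B4 B7 B8 E5 83 B9 E1 82 B7 E3 87 8B F0 B2 85 BC F2 A7 8D A2 E1 AC A0.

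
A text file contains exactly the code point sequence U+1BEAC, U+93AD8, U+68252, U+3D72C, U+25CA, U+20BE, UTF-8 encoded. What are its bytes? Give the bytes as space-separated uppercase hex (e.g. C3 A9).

U+1BEAC: 4-byte form → F0 9B BA AC.
U+93AD8: 4-byte form → F2 93 AB 98.
U+68252: 4-byte form → F1 A8 89 92.
U+3D72C: 4-byte form → F0 BD 9C AC.
U+25CA: 3-byte form → E2 97 8A.
U+20BE: 3-byte form → E2 82 BE.
Concatenated (22 bytes): F0 9B BA AC F2 93 AB 98 F1 A8 89 92 F0 BD 9C AC E2 97 8A E2 82 BE.

F0 9B BA AC F2 93 AB 98 F1 A8 89 92 F0 BD 9C AC E2 97 8A E2 82 BE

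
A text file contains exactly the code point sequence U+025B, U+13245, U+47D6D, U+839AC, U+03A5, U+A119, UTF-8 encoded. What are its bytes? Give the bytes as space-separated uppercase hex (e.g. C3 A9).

C9 9B F0 93 89 85 F1 87 B5 AD F2 83 A6 AC CE A5 EA 84 99

U+025B: 2-byte form → C9 9B.
U+13245: 4-byte form → F0 93 89 85.
U+47D6D: 4-byte form → F1 87 B5 AD.
U+839AC: 4-byte form → F2 83 A6 AC.
U+03A5: 2-byte form → CE A5.
U+A119: 3-byte form → EA 84 99.
Concatenated (19 bytes): C9 9B F0 93 89 85 F1 87 B5 AD F2 83 A6 AC CE A5 EA 84 99.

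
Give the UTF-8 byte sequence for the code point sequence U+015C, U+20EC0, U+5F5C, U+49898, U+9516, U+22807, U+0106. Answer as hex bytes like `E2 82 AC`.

U+015C: 2-byte form → C5 9C.
U+20EC0: 4-byte form → F0 A0 BB 80.
U+5F5C: 3-byte form → E5 BD 9C.
U+49898: 4-byte form → F1 89 A2 98.
U+9516: 3-byte form → E9 94 96.
U+22807: 4-byte form → F0 A2 A0 87.
U+0106: 2-byte form → C4 86.
Concatenated (22 bytes): C5 9C F0 A0 BB 80 E5 BD 9C F1 89 A2 98 E9 94 96 F0 A2 A0 87 C4 86.

C5 9C F0 A0 BB 80 E5 BD 9C F1 89 A2 98 E9 94 96 F0 A2 A0 87 C4 86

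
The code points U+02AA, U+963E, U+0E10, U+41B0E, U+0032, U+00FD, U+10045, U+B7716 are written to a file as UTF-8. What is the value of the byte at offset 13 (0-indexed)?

0xC3

U+02AA → 2-byte form CA AA at offsets 0–1.
U+963E → 3-byte form E9 98 BE at offsets 2–4.
U+0E10 → 3-byte form E0 B8 90 at offsets 5–7.
U+41B0E → 4-byte form F1 81 AC 8E at offsets 8–11.
U+0032 → 1-byte form 32 at offsets 12–12.
U+00FD → 2-byte form C3 BD at offsets 13–14.
Offset 13 falls in char 6's range; it's byte 1 of C3 BD = 0xC3.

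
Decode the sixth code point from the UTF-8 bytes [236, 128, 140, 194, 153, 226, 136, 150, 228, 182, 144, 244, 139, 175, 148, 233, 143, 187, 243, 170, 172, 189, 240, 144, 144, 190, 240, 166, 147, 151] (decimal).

Offset 0: leading byte 0xEC = 11101100 → 3-byte char #1 = EC 80 8C.
Offset 3: leading byte 0xC2 = 11000010 → 2-byte char #2 = C2 99.
Offset 5: leading byte 0xE2 = 11100010 → 3-byte char #3 = E2 88 96.
Offset 8: leading byte 0xE4 = 11100100 → 3-byte char #4 = E4 B6 90.
Offset 11: leading byte 0xF4 = 11110100 → 4-byte char #5 = F4 8B AF 94.
Offset 15: leading byte 0xE9 = 11101001 → 3-byte char #6 = E9 8F BB.
Leading byte 0xE9 = 11101001 matches 1110xxxx → 3-byte sequence.
Byte 1: 0xE9 = 11101001, payload 1001 (4 bits).
Byte 2: 0x8F = 10001111 (10xxxxxx ✓), payload 001111.
Byte 3: 0xBB = 10111011 (10xxxxxx ✓), payload 111011.
Concatenate: 1001001111111011 = 0x93FB (16 bits → U+93FB).

U+93FB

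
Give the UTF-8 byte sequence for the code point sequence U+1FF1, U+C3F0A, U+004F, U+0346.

U+1FF1: 3-byte form → E1 BF B1.
U+C3F0A: 4-byte form → F3 83 BC 8A.
U+004F: 1-byte form → 4F.
U+0346: 2-byte form → CD 86.
Concatenated (10 bytes): E1 BF B1 F3 83 BC 8A 4F CD 86.

E1 BF B1 F3 83 BC 8A 4F CD 86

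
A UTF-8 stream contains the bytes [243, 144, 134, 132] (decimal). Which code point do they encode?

U+D0184

Leading byte 0xF3 = 11110011 matches 11110xxx → 4-byte sequence.
Byte 1: 0xF3 = 11110011, payload 011 (3 bits).
Byte 2: 0x90 = 10010000 (10xxxxxx ✓), payload 010000.
Byte 3: 0x86 = 10000110 (10xxxxxx ✓), payload 000110.
Byte 4: 0x84 = 10000100 (10xxxxxx ✓), payload 000100.
Concatenate: 011010000000110000100 = 0xD0184 (21 bits → U+D0184).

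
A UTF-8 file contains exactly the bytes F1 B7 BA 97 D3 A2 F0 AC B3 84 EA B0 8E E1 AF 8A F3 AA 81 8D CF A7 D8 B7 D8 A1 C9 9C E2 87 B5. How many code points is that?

Byte at offset 0: 0xF1 = 11110001 → 4-byte char (#1). Advance 4.
Byte at offset 4: 0xD3 = 11010011 → 2-byte char (#2). Advance 2.
Byte at offset 6: 0xF0 = 11110000 → 4-byte char (#3). Advance 4.
Byte at offset 10: 0xEA = 11101010 → 3-byte char (#4). Advance 3.
Byte at offset 13: 0xE1 = 11100001 → 3-byte char (#5). Advance 3.
Byte at offset 16: 0xF3 = 11110011 → 4-byte char (#6). Advance 4.
Byte at offset 20: 0xCF = 11001111 → 2-byte char (#7). Advance 2.
Byte at offset 22: 0xD8 = 11011000 → 2-byte char (#8). Advance 2.
Byte at offset 24: 0xD8 = 11011000 → 2-byte char (#9). Advance 2.
Byte at offset 26: 0xC9 = 11001001 → 2-byte char (#10). Advance 2.
Byte at offset 28: 0xE2 = 11100010 → 3-byte char (#11). Advance 3.
Reached end at offset 31 after 11 code points.

11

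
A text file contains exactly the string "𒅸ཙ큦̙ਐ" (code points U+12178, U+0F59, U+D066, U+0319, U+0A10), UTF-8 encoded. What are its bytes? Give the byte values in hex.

U+12178: 4-byte form → F0 92 85 B8.
U+0F59: 3-byte form → E0 BD 99.
U+D066: 3-byte form → ED 81 A6.
U+0319: 2-byte form → CC 99.
U+0A10: 3-byte form → E0 A8 90.
Concatenated (15 bytes): F0 92 85 B8 E0 BD 99 ED 81 A6 CC 99 E0 A8 90.

F0 92 85 B8 E0 BD 99 ED 81 A6 CC 99 E0 A8 90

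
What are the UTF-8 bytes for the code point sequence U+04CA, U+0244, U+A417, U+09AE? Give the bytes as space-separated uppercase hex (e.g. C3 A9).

D3 8A C9 84 EA 90 97 E0 A6 AE

U+04CA: 2-byte form → D3 8A.
U+0244: 2-byte form → C9 84.
U+A417: 3-byte form → EA 90 97.
U+09AE: 3-byte form → E0 A6 AE.
Concatenated (10 bytes): D3 8A C9 84 EA 90 97 E0 A6 AE.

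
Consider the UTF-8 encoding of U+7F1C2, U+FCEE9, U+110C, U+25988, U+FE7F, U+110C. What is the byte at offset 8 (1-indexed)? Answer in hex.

1-indexed offset 8 is 0-indexed offset 7.
U+7F1C2 → 4-byte form F1 BF 87 82 at offsets 0–3.
U+FCEE9 → 4-byte form F3 BC BB A9 at offsets 4–7.
Offset 7 falls in char 2's range; it's byte 4 of F3 BC BB A9 = 0xA9.

0xA9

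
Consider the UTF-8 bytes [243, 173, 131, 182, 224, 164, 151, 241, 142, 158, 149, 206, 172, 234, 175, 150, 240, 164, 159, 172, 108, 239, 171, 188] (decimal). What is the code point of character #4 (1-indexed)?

U+03AC

Offset 0: leading byte 0xF3 = 11110011 → 4-byte char #1 = F3 AD 83 B6.
Offset 4: leading byte 0xE0 = 11100000 → 3-byte char #2 = E0 A4 97.
Offset 7: leading byte 0xF1 = 11110001 → 4-byte char #3 = F1 8E 9E 95.
Offset 11: leading byte 0xCE = 11001110 → 2-byte char #4 = CE AC.
Leading byte 0xCE = 11001110 matches 110xxxxx → 2-byte sequence.
Byte 1: 0xCE = 11001110, payload 01110 (5 bits).
Byte 2: 0xAC = 10101100 (10xxxxxx ✓), payload 101100.
Concatenate: 01110101100 = 0x3AC (11 bits → U+03AC).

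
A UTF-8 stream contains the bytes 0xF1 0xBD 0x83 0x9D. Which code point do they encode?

U+7D0DD

Leading byte 0xF1 = 11110001 matches 11110xxx → 4-byte sequence.
Byte 1: 0xF1 = 11110001, payload 001 (3 bits).
Byte 2: 0xBD = 10111101 (10xxxxxx ✓), payload 111101.
Byte 3: 0x83 = 10000011 (10xxxxxx ✓), payload 000011.
Byte 4: 0x9D = 10011101 (10xxxxxx ✓), payload 011101.
Concatenate: 001111101000011011101 = 0x7D0DD (21 bits → U+7D0DD).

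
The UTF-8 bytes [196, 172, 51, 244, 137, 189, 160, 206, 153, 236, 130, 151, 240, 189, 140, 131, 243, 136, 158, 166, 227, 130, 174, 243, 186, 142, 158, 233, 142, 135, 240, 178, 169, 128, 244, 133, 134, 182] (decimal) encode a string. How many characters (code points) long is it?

12

Byte at offset 0: 0xC4 = 11000100 → 2-byte char (#1). Advance 2.
Byte at offset 2: 0x33 = 00110011 → 1-byte char (#2). Advance 1.
Byte at offset 3: 0xF4 = 11110100 → 4-byte char (#3). Advance 4.
Byte at offset 7: 0xCE = 11001110 → 2-byte char (#4). Advance 2.
Byte at offset 9: 0xEC = 11101100 → 3-byte char (#5). Advance 3.
Byte at offset 12: 0xF0 = 11110000 → 4-byte char (#6). Advance 4.
Byte at offset 16: 0xF3 = 11110011 → 4-byte char (#7). Advance 4.
Byte at offset 20: 0xE3 = 11100011 → 3-byte char (#8). Advance 3.
Byte at offset 23: 0xF3 = 11110011 → 4-byte char (#9). Advance 4.
Byte at offset 27: 0xE9 = 11101001 → 3-byte char (#10). Advance 3.
Byte at offset 30: 0xF0 = 11110000 → 4-byte char (#11). Advance 4.
Byte at offset 34: 0xF4 = 11110100 → 4-byte char (#12). Advance 4.
Reached end at offset 38 after 12 code points.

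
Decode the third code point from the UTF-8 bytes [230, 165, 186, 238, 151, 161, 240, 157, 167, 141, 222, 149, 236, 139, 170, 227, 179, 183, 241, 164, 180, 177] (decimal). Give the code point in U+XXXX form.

U+1D9CD

Offset 0: leading byte 0xE6 = 11100110 → 3-byte char #1 = E6 A5 BA.
Offset 3: leading byte 0xEE = 11101110 → 3-byte char #2 = EE 97 A1.
Offset 6: leading byte 0xF0 = 11110000 → 4-byte char #3 = F0 9D A7 8D.
Leading byte 0xF0 = 11110000 matches 11110xxx → 4-byte sequence.
Byte 1: 0xF0 = 11110000, payload 000 (3 bits).
Byte 2: 0x9D = 10011101 (10xxxxxx ✓), payload 011101.
Byte 3: 0xA7 = 10100111 (10xxxxxx ✓), payload 100111.
Byte 4: 0x8D = 10001101 (10xxxxxx ✓), payload 001101.
Concatenate: 000011101100111001101 = 0x1D9CD (21 bits → U+1D9CD).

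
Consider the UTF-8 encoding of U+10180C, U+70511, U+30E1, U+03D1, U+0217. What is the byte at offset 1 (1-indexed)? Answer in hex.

0xF4

1-indexed offset 1 is 0-indexed offset 0.
U+10180C → 4-byte form F4 81 A0 8C at offsets 0–3.
Offset 0 falls in char 1's range; it's byte 1 of F4 81 A0 8C = 0xF4.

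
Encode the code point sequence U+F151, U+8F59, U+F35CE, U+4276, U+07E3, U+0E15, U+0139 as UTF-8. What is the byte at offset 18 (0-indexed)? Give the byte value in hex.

U+F151 → 3-byte form EF 85 91 at offsets 0–2.
U+8F59 → 3-byte form E8 BD 99 at offsets 3–5.
U+F35CE → 4-byte form F3 B3 97 8E at offsets 6–9.
U+4276 → 3-byte form E4 89 B6 at offsets 10–12.
U+07E3 → 2-byte form DF A3 at offsets 13–14.
U+0E15 → 3-byte form E0 B8 95 at offsets 15–17.
U+0139 → 2-byte form C4 B9 at offsets 18–19.
Offset 18 falls in char 7's range; it's byte 1 of C4 B9 = 0xC4.

0xC4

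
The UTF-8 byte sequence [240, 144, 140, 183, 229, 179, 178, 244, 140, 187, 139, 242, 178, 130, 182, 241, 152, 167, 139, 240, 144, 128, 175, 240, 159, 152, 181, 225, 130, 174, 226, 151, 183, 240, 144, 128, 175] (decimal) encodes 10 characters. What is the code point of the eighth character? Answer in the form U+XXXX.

Offset 0: leading byte 0xF0 = 11110000 → 4-byte char #1 = F0 90 8C B7.
Offset 4: leading byte 0xE5 = 11100101 → 3-byte char #2 = E5 B3 B2.
Offset 7: leading byte 0xF4 = 11110100 → 4-byte char #3 = F4 8C BB 8B.
Offset 11: leading byte 0xF2 = 11110010 → 4-byte char #4 = F2 B2 82 B6.
Offset 15: leading byte 0xF1 = 11110001 → 4-byte char #5 = F1 98 A7 8B.
Offset 19: leading byte 0xF0 = 11110000 → 4-byte char #6 = F0 90 80 AF.
Offset 23: leading byte 0xF0 = 11110000 → 4-byte char #7 = F0 9F 98 B5.
Offset 27: leading byte 0xE1 = 11100001 → 3-byte char #8 = E1 82 AE.
Leading byte 0xE1 = 11100001 matches 1110xxxx → 3-byte sequence.
Byte 1: 0xE1 = 11100001, payload 0001 (4 bits).
Byte 2: 0x82 = 10000010 (10xxxxxx ✓), payload 000010.
Byte 3: 0xAE = 10101110 (10xxxxxx ✓), payload 101110.
Concatenate: 0001000010101110 = 0x10AE (16 bits → U+10AE).

U+10AE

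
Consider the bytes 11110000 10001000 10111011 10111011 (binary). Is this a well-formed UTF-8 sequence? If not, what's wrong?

Leading byte 0xF0 = 11110000 → 4-byte form.
Continuation bytes all match 10xxxxxx. Payload decodes to 0x8EFB.
But 0x8EFB < 0x10000, the minimum for a 4-byte sequence — this is an overlong encoding.

invalid (overlong encoding)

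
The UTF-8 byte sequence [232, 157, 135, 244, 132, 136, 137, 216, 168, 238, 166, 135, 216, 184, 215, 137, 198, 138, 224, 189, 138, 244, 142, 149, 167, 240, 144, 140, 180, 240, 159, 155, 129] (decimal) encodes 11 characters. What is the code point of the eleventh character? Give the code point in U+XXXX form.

Offset 0: leading byte 0xE8 = 11101000 → 3-byte char #1 = E8 9D 87.
Offset 3: leading byte 0xF4 = 11110100 → 4-byte char #2 = F4 84 88 89.
Offset 7: leading byte 0xD8 = 11011000 → 2-byte char #3 = D8 A8.
Offset 9: leading byte 0xEE = 11101110 → 3-byte char #4 = EE A6 87.
Offset 12: leading byte 0xD8 = 11011000 → 2-byte char #5 = D8 B8.
Offset 14: leading byte 0xD7 = 11010111 → 2-byte char #6 = D7 89.
Offset 16: leading byte 0xC6 = 11000110 → 2-byte char #7 = C6 8A.
Offset 18: leading byte 0xE0 = 11100000 → 3-byte char #8 = E0 BD 8A.
Offset 21: leading byte 0xF4 = 11110100 → 4-byte char #9 = F4 8E 95 A7.
Offset 25: leading byte 0xF0 = 11110000 → 4-byte char #10 = F0 90 8C B4.
Offset 29: leading byte 0xF0 = 11110000 → 4-byte char #11 = F0 9F 9B 81.
Leading byte 0xF0 = 11110000 matches 11110xxx → 4-byte sequence.
Byte 1: 0xF0 = 11110000, payload 000 (3 bits).
Byte 2: 0x9F = 10011111 (10xxxxxx ✓), payload 011111.
Byte 3: 0x9B = 10011011 (10xxxxxx ✓), payload 011011.
Byte 4: 0x81 = 10000001 (10xxxxxx ✓), payload 000001.
Concatenate: 000011111011011000001 = 0x1F6C1 (21 bits → U+1F6C1).

U+1F6C1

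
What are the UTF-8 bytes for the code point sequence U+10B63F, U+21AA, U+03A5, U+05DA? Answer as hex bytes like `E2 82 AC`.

F4 8B 98 BF E2 86 AA CE A5 D7 9A

U+10B63F: 4-byte form → F4 8B 98 BF.
U+21AA: 3-byte form → E2 86 AA.
U+03A5: 2-byte form → CE A5.
U+05DA: 2-byte form → D7 9A.
Concatenated (11 bytes): F4 8B 98 BF E2 86 AA CE A5 D7 9A.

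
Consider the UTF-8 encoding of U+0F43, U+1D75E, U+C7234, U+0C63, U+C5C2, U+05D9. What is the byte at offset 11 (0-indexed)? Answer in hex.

0xE0

U+0F43 → 3-byte form E0 BD 83 at offsets 0–2.
U+1D75E → 4-byte form F0 9D 9D 9E at offsets 3–6.
U+C7234 → 4-byte form F3 87 88 B4 at offsets 7–10.
U+0C63 → 3-byte form E0 B1 A3 at offsets 11–13.
Offset 11 falls in char 4's range; it's byte 1 of E0 B1 A3 = 0xE0.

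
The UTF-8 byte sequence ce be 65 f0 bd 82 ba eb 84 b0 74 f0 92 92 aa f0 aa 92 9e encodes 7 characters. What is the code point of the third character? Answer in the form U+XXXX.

Offset 0: leading byte 0xCE = 11001110 → 2-byte char #1 = CE BE.
Offset 2: leading byte 0x65 = 01100101 → 1-byte char #2 = 65.
Offset 3: leading byte 0xF0 = 11110000 → 4-byte char #3 = F0 BD 82 BA.
Leading byte 0xF0 = 11110000 matches 11110xxx → 4-byte sequence.
Byte 1: 0xF0 = 11110000, payload 000 (3 bits).
Byte 2: 0xBD = 10111101 (10xxxxxx ✓), payload 111101.
Byte 3: 0x82 = 10000010 (10xxxxxx ✓), payload 000010.
Byte 4: 0xBA = 10111010 (10xxxxxx ✓), payload 111010.
Concatenate: 000111101000010111010 = 0x3D0BA (21 bits → U+3D0BA).

U+3D0BA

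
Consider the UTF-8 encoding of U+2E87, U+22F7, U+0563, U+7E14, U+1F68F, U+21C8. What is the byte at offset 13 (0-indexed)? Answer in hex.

0x9A

U+2E87 → 3-byte form E2 BA 87 at offsets 0–2.
U+22F7 → 3-byte form E2 8B B7 at offsets 3–5.
U+0563 → 2-byte form D5 A3 at offsets 6–7.
U+7E14 → 3-byte form E7 B8 94 at offsets 8–10.
U+1F68F → 4-byte form F0 9F 9A 8F at offsets 11–14.
Offset 13 falls in char 5's range; it's byte 3 of F0 9F 9A 8F = 0x9A.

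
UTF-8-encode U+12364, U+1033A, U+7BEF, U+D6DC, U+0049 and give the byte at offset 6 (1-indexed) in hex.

0x90

1-indexed offset 6 is 0-indexed offset 5.
U+12364 → 4-byte form F0 92 8D A4 at offsets 0–3.
U+1033A → 4-byte form F0 90 8C BA at offsets 4–7.
Offset 5 falls in char 2's range; it's byte 2 of F0 90 8C BA = 0x90.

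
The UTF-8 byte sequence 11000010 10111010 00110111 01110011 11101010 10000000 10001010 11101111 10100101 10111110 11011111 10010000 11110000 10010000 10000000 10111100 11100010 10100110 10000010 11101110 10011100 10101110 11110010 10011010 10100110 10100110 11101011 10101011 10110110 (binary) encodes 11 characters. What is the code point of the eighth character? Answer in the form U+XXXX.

Offset 0: leading byte 0xC2 = 11000010 → 2-byte char #1 = C2 BA.
Offset 2: leading byte 0x37 = 00110111 → 1-byte char #2 = 37.
Offset 3: leading byte 0x73 = 01110011 → 1-byte char #3 = 73.
Offset 4: leading byte 0xEA = 11101010 → 3-byte char #4 = EA 80 8A.
Offset 7: leading byte 0xEF = 11101111 → 3-byte char #5 = EF A5 BE.
Offset 10: leading byte 0xDF = 11011111 → 2-byte char #6 = DF 90.
Offset 12: leading byte 0xF0 = 11110000 → 4-byte char #7 = F0 90 80 BC.
Offset 16: leading byte 0xE2 = 11100010 → 3-byte char #8 = E2 A6 82.
Leading byte 0xE2 = 11100010 matches 1110xxxx → 3-byte sequence.
Byte 1: 0xE2 = 11100010, payload 0010 (4 bits).
Byte 2: 0xA6 = 10100110 (10xxxxxx ✓), payload 100110.
Byte 3: 0x82 = 10000010 (10xxxxxx ✓), payload 000010.
Concatenate: 0010100110000010 = 0x2982 (16 bits → U+2982).

U+2982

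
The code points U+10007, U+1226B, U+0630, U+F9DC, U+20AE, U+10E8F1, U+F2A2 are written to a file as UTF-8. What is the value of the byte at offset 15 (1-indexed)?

0x82

1-indexed offset 15 is 0-indexed offset 14.
U+10007 → 4-byte form F0 90 80 87 at offsets 0–3.
U+1226B → 4-byte form F0 92 89 AB at offsets 4–7.
U+0630 → 2-byte form D8 B0 at offsets 8–9.
U+F9DC → 3-byte form EF A7 9C at offsets 10–12.
U+20AE → 3-byte form E2 82 AE at offsets 13–15.
Offset 14 falls in char 5's range; it's byte 2 of E2 82 AE = 0x82.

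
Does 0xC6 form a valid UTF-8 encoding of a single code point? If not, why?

invalid (sequence truncated)

Leading byte 0xC6 = 11000110 → 2-byte form, but only 1 byte is present.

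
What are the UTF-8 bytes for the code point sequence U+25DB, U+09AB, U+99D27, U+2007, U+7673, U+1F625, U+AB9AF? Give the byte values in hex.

E2 97 9B E0 A6 AB F2 99 B4 A7 E2 80 87 E7 99 B3 F0 9F 98 A5 F2 AB A6 AF

U+25DB: 3-byte form → E2 97 9B.
U+09AB: 3-byte form → E0 A6 AB.
U+99D27: 4-byte form → F2 99 B4 A7.
U+2007: 3-byte form → E2 80 87.
U+7673: 3-byte form → E7 99 B3.
U+1F625: 4-byte form → F0 9F 98 A5.
U+AB9AF: 4-byte form → F2 AB A6 AF.
Concatenated (24 bytes): E2 97 9B E0 A6 AB F2 99 B4 A7 E2 80 87 E7 99 B3 F0 9F 98 A5 F2 AB A6 AF.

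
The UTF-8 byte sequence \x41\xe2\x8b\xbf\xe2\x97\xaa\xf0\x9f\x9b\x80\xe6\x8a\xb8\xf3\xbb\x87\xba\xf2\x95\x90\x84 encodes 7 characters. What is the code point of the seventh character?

U+95404

Offset 0: leading byte 0x41 = 01000001 → 1-byte char #1 = 41.
Offset 1: leading byte 0xE2 = 11100010 → 3-byte char #2 = E2 8B BF.
Offset 4: leading byte 0xE2 = 11100010 → 3-byte char #3 = E2 97 AA.
Offset 7: leading byte 0xF0 = 11110000 → 4-byte char #4 = F0 9F 9B 80.
Offset 11: leading byte 0xE6 = 11100110 → 3-byte char #5 = E6 8A B8.
Offset 14: leading byte 0xF3 = 11110011 → 4-byte char #6 = F3 BB 87 BA.
Offset 18: leading byte 0xF2 = 11110010 → 4-byte char #7 = F2 95 90 84.
Leading byte 0xF2 = 11110010 matches 11110xxx → 4-byte sequence.
Byte 1: 0xF2 = 11110010, payload 010 (3 bits).
Byte 2: 0x95 = 10010101 (10xxxxxx ✓), payload 010101.
Byte 3: 0x90 = 10010000 (10xxxxxx ✓), payload 010000.
Byte 4: 0x84 = 10000100 (10xxxxxx ✓), payload 000100.
Concatenate: 010010101010000000100 = 0x95404 (21 bits → U+95404).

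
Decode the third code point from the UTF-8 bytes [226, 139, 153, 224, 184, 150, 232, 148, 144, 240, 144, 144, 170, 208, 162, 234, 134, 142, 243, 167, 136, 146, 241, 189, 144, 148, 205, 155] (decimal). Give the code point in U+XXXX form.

U+8510

Offset 0: leading byte 0xE2 = 11100010 → 3-byte char #1 = E2 8B 99.
Offset 3: leading byte 0xE0 = 11100000 → 3-byte char #2 = E0 B8 96.
Offset 6: leading byte 0xE8 = 11101000 → 3-byte char #3 = E8 94 90.
Leading byte 0xE8 = 11101000 matches 1110xxxx → 3-byte sequence.
Byte 1: 0xE8 = 11101000, payload 1000 (4 bits).
Byte 2: 0x94 = 10010100 (10xxxxxx ✓), payload 010100.
Byte 3: 0x90 = 10010000 (10xxxxxx ✓), payload 010000.
Concatenate: 1000010100010000 = 0x8510 (16 bits → U+8510).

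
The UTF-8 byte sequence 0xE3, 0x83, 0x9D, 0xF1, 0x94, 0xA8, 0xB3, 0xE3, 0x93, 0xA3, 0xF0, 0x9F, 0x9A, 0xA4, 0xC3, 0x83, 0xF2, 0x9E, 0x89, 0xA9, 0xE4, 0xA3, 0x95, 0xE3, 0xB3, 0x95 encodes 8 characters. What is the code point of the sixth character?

Offset 0: leading byte 0xE3 = 11100011 → 3-byte char #1 = E3 83 9D.
Offset 3: leading byte 0xF1 = 11110001 → 4-byte char #2 = F1 94 A8 B3.
Offset 7: leading byte 0xE3 = 11100011 → 3-byte char #3 = E3 93 A3.
Offset 10: leading byte 0xF0 = 11110000 → 4-byte char #4 = F0 9F 9A A4.
Offset 14: leading byte 0xC3 = 11000011 → 2-byte char #5 = C3 83.
Offset 16: leading byte 0xF2 = 11110010 → 4-byte char #6 = F2 9E 89 A9.
Leading byte 0xF2 = 11110010 matches 11110xxx → 4-byte sequence.
Byte 1: 0xF2 = 11110010, payload 010 (3 bits).
Byte 2: 0x9E = 10011110 (10xxxxxx ✓), payload 011110.
Byte 3: 0x89 = 10001001 (10xxxxxx ✓), payload 001001.
Byte 4: 0xA9 = 10101001 (10xxxxxx ✓), payload 101001.
Concatenate: 010011110001001101001 = 0x9E269 (21 bits → U+9E269).

U+9E269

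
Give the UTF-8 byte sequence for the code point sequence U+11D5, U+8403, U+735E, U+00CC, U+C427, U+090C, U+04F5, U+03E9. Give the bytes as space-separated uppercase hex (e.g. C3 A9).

E1 87 95 E8 90 83 E7 8D 9E C3 8C EC 90 A7 E0 A4 8C D3 B5 CF A9

U+11D5: 3-byte form → E1 87 95.
U+8403: 3-byte form → E8 90 83.
U+735E: 3-byte form → E7 8D 9E.
U+00CC: 2-byte form → C3 8C.
U+C427: 3-byte form → EC 90 A7.
U+090C: 3-byte form → E0 A4 8C.
U+04F5: 2-byte form → D3 B5.
U+03E9: 2-byte form → CF A9.
Concatenated (21 bytes): E1 87 95 E8 90 83 E7 8D 9E C3 8C EC 90 A7 E0 A4 8C D3 B5 CF A9.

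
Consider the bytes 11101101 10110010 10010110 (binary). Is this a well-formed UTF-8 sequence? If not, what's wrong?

invalid (encodes a surrogate (U+D800–U+DFFF))

Structurally a 3-byte sequence; payload = 0xDC96.
But 0xDC96 is in U+D800–U+DFFF, the surrogate range. Surrogates are not Unicode scalar values and are forbidden in UTF-8.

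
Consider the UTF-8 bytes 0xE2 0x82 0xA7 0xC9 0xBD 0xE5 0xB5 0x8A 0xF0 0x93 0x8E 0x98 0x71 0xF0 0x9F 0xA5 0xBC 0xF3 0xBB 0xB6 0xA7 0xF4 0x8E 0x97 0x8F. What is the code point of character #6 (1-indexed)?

U+1F97C

Offset 0: leading byte 0xE2 = 11100010 → 3-byte char #1 = E2 82 A7.
Offset 3: leading byte 0xC9 = 11001001 → 2-byte char #2 = C9 BD.
Offset 5: leading byte 0xE5 = 11100101 → 3-byte char #3 = E5 B5 8A.
Offset 8: leading byte 0xF0 = 11110000 → 4-byte char #4 = F0 93 8E 98.
Offset 12: leading byte 0x71 = 01110001 → 1-byte char #5 = 71.
Offset 13: leading byte 0xF0 = 11110000 → 4-byte char #6 = F0 9F A5 BC.
Leading byte 0xF0 = 11110000 matches 11110xxx → 4-byte sequence.
Byte 1: 0xF0 = 11110000, payload 000 (3 bits).
Byte 2: 0x9F = 10011111 (10xxxxxx ✓), payload 011111.
Byte 3: 0xA5 = 10100101 (10xxxxxx ✓), payload 100101.
Byte 4: 0xBC = 10111100 (10xxxxxx ✓), payload 111100.
Concatenate: 000011111100101111100 = 0x1F97C (21 bits → U+1F97C).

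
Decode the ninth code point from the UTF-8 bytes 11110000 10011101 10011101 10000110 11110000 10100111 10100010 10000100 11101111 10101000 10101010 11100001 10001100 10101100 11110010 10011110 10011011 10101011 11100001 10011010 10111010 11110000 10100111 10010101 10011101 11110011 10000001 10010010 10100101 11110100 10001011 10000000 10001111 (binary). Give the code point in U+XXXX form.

U+10B00F

Offset 0: leading byte 0xF0 = 11110000 → 4-byte char #1 = F0 9D 9D 86.
Offset 4: leading byte 0xF0 = 11110000 → 4-byte char #2 = F0 A7 A2 84.
Offset 8: leading byte 0xEF = 11101111 → 3-byte char #3 = EF A8 AA.
Offset 11: leading byte 0xE1 = 11100001 → 3-byte char #4 = E1 8C AC.
Offset 14: leading byte 0xF2 = 11110010 → 4-byte char #5 = F2 9E 9B AB.
Offset 18: leading byte 0xE1 = 11100001 → 3-byte char #6 = E1 9A BA.
Offset 21: leading byte 0xF0 = 11110000 → 4-byte char #7 = F0 A7 95 9D.
Offset 25: leading byte 0xF3 = 11110011 → 4-byte char #8 = F3 81 92 A5.
Offset 29: leading byte 0xF4 = 11110100 → 4-byte char #9 = F4 8B 80 8F.
Leading byte 0xF4 = 11110100 matches 11110xxx → 4-byte sequence.
Byte 1: 0xF4 = 11110100, payload 100 (3 bits).
Byte 2: 0x8B = 10001011 (10xxxxxx ✓), payload 001011.
Byte 3: 0x80 = 10000000 (10xxxxxx ✓), payload 000000.
Byte 4: 0x8F = 10001111 (10xxxxxx ✓), payload 001111.
Concatenate: 100001011000000001111 = 0x10B00F (21 bits → U+10B00F).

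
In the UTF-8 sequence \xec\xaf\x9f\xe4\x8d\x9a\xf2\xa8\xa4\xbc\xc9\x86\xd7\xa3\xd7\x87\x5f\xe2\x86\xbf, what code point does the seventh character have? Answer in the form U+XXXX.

Offset 0: leading byte 0xEC = 11101100 → 3-byte char #1 = EC AF 9F.
Offset 3: leading byte 0xE4 = 11100100 → 3-byte char #2 = E4 8D 9A.
Offset 6: leading byte 0xF2 = 11110010 → 4-byte char #3 = F2 A8 A4 BC.
Offset 10: leading byte 0xC9 = 11001001 → 2-byte char #4 = C9 86.
Offset 12: leading byte 0xD7 = 11010111 → 2-byte char #5 = D7 A3.
Offset 14: leading byte 0xD7 = 11010111 → 2-byte char #6 = D7 87.
Offset 16: leading byte 0x5F = 01011111 → 1-byte char #7 = 5F.
Leading byte 0x5F = 01011111 matches 0xxxxxxx → 1-byte sequence.
Byte 1: 0x5F = 01011111, payload 1011111 (7 bits).
Concatenate: 1011111 = 0x5F (7 bits → U+005F).

U+005F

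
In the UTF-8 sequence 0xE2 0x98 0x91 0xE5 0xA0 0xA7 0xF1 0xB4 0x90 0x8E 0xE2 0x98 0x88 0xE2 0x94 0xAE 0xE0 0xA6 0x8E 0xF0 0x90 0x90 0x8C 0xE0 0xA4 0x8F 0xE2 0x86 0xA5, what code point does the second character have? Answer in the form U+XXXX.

U+5827

Offset 0: leading byte 0xE2 = 11100010 → 3-byte char #1 = E2 98 91.
Offset 3: leading byte 0xE5 = 11100101 → 3-byte char #2 = E5 A0 A7.
Leading byte 0xE5 = 11100101 matches 1110xxxx → 3-byte sequence.
Byte 1: 0xE5 = 11100101, payload 0101 (4 bits).
Byte 2: 0xA0 = 10100000 (10xxxxxx ✓), payload 100000.
Byte 3: 0xA7 = 10100111 (10xxxxxx ✓), payload 100111.
Concatenate: 0101100000100111 = 0x5827 (16 bits → U+5827).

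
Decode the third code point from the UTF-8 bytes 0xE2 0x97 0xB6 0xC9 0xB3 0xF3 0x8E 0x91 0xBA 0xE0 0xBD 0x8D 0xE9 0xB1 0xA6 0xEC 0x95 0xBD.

Offset 0: leading byte 0xE2 = 11100010 → 3-byte char #1 = E2 97 B6.
Offset 3: leading byte 0xC9 = 11001001 → 2-byte char #2 = C9 B3.
Offset 5: leading byte 0xF3 = 11110011 → 4-byte char #3 = F3 8E 91 BA.
Leading byte 0xF3 = 11110011 matches 11110xxx → 4-byte sequence.
Byte 1: 0xF3 = 11110011, payload 011 (3 bits).
Byte 2: 0x8E = 10001110 (10xxxxxx ✓), payload 001110.
Byte 3: 0x91 = 10010001 (10xxxxxx ✓), payload 010001.
Byte 4: 0xBA = 10111010 (10xxxxxx ✓), payload 111010.
Concatenate: 011001110010001111010 = 0xCE47A (21 bits → U+CE47A).

U+CE47A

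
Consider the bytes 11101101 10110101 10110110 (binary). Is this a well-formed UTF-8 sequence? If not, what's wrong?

invalid (encodes a surrogate (U+D800–U+DFFF))

Structurally a 3-byte sequence; payload = 0xDD76.
But 0xDD76 is in U+D800–U+DFFF, the surrogate range. Surrogates are not Unicode scalar values and are forbidden in UTF-8.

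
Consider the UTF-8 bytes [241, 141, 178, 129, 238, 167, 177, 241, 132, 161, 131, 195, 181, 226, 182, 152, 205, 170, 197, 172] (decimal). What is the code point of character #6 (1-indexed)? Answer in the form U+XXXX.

Offset 0: leading byte 0xF1 = 11110001 → 4-byte char #1 = F1 8D B2 81.
Offset 4: leading byte 0xEE = 11101110 → 3-byte char #2 = EE A7 B1.
Offset 7: leading byte 0xF1 = 11110001 → 4-byte char #3 = F1 84 A1 83.
Offset 11: leading byte 0xC3 = 11000011 → 2-byte char #4 = C3 B5.
Offset 13: leading byte 0xE2 = 11100010 → 3-byte char #5 = E2 B6 98.
Offset 16: leading byte 0xCD = 11001101 → 2-byte char #6 = CD AA.
Leading byte 0xCD = 11001101 matches 110xxxxx → 2-byte sequence.
Byte 1: 0xCD = 11001101, payload 01101 (5 bits).
Byte 2: 0xAA = 10101010 (10xxxxxx ✓), payload 101010.
Concatenate: 01101101010 = 0x36A (11 bits → U+036A).

U+036A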